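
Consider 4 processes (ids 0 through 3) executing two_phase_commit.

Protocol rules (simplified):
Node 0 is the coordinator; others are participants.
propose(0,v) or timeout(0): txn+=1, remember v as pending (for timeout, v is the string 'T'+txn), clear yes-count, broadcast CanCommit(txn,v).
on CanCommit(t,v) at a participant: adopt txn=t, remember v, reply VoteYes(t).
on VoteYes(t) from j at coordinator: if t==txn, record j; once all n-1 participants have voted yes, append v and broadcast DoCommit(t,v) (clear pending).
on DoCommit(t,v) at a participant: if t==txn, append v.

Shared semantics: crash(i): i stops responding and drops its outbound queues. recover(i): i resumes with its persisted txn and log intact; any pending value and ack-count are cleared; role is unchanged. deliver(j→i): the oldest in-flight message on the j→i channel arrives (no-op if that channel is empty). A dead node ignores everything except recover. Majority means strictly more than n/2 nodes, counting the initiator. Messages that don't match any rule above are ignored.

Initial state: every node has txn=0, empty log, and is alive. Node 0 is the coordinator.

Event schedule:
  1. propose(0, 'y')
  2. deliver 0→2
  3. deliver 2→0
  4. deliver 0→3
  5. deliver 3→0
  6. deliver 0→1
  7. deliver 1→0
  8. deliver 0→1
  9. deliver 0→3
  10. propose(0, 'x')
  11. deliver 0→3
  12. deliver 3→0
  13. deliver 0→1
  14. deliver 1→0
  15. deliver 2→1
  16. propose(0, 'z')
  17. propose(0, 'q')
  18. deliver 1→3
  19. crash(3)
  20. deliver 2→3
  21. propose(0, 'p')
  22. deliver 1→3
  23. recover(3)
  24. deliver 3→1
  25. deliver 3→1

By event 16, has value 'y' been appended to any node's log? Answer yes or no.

yes

after 1 — propose(0,'y'): n0:coor/t1/[-]
after 2 — deliver 0→2: n2:part/t1/[-]
after 3 — deliver 2→0: ·
after 4 — deliver 0→3: n3:part/t1/[-]
after 5 — deliver 3→0: ·
after 6 — deliver 0→1: n1:part/t1/[-]
after 7 — deliver 1→0: n0:coor/t1/[y]
after 8 — deliver 0→1: n1:part/t1/[y]
after 9 — deliver 0→3: n3:part/t1/[y]
after 10 — propose(0,'x'): n0:coor/t2/[y]
after 11 — deliver 0→3: n3:part/t2/[y]
after 12 — deliver 3→0: ·
after 13 — deliver 0→1: n1:part/t2/[y]
after 14 — deliver 1→0: ·
after 15 — deliver 2→1: ·
after 16 — propose(0,'z'): n0:coor/t3/[y]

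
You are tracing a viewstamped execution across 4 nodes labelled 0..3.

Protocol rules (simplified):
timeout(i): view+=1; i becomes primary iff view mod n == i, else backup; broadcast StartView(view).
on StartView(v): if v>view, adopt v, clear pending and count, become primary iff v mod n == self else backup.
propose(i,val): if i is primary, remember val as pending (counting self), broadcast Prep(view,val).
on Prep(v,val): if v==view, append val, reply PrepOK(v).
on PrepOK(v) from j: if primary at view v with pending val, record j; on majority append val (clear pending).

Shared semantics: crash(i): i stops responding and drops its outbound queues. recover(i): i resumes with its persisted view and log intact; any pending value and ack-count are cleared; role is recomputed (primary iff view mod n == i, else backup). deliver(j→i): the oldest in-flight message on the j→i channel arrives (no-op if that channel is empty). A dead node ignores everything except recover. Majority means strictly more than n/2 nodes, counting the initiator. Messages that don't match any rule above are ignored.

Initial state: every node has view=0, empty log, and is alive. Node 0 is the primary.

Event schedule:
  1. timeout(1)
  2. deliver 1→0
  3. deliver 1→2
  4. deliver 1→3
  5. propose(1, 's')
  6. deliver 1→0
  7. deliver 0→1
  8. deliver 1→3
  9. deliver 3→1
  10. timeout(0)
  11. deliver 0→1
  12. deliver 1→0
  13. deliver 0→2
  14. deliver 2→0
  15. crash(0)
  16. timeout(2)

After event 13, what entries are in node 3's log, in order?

s

[1] timeout(1) → N1(prim v1 [-])
[2] deliver 1→0 → N0(back v1 [-])
[3] deliver 1→2 → N2(back v1 [-])
[4] deliver 1→3 → N3(back v1 [-])
[5] propose(1,'s') → ∅
[6] deliver 1→0 → N0(back v1 [s])
[7] deliver 0→1 → ∅
[8] deliver 1→3 → N3(back v1 [s])
[9] deliver 3→1 → N1(prim v1 [s])
[10] timeout(0) → N0(back v2 [s])
[11] deliver 0→1 → N1(back v2 [s])
[12] deliver 1→0 → ∅
[13] deliver 0→2 → N2(prim v2 [-])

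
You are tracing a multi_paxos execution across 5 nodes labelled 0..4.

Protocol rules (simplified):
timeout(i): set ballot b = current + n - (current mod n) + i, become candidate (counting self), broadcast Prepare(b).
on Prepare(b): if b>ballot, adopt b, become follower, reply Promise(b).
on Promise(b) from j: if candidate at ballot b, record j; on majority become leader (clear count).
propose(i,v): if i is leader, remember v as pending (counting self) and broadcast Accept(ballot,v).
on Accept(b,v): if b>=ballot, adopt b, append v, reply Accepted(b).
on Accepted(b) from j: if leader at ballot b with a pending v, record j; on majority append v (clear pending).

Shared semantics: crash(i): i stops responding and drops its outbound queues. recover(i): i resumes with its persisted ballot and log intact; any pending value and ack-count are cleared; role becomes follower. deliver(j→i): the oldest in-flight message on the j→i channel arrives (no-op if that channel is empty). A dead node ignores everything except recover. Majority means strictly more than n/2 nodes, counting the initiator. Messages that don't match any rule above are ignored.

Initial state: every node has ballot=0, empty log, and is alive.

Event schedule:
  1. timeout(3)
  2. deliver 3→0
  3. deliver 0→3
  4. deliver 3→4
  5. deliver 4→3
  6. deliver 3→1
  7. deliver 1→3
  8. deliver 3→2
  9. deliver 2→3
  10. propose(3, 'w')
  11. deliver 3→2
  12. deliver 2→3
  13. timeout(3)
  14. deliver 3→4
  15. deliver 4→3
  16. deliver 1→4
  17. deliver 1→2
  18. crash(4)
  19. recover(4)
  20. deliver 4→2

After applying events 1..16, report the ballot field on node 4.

8

after 1 — timeout(3): n3:cand/b8/[-]
after 2 — deliver 3→0: n0:foll/b8/[-]
after 3 — deliver 0→3: ·
after 4 — deliver 3→4: n4:foll/b8/[-]
after 5 — deliver 4→3: n3:lead/b8/[-]
after 6 — deliver 3→1: n1:foll/b8/[-]
after 7 — deliver 1→3: ·
after 8 — deliver 3→2: n2:foll/b8/[-]
after 9 — deliver 2→3: ·
after 10 — propose(3,'w'): ·
after 11 — deliver 3→2: n2:foll/b8/[w]
after 12 — deliver 2→3: ·
after 13 — timeout(3): n3:cand/b13/[-]
after 14 — deliver 3→4: n4:foll/b8/[w]
after 15 — deliver 4→3: ·
after 16 — deliver 1→4: ·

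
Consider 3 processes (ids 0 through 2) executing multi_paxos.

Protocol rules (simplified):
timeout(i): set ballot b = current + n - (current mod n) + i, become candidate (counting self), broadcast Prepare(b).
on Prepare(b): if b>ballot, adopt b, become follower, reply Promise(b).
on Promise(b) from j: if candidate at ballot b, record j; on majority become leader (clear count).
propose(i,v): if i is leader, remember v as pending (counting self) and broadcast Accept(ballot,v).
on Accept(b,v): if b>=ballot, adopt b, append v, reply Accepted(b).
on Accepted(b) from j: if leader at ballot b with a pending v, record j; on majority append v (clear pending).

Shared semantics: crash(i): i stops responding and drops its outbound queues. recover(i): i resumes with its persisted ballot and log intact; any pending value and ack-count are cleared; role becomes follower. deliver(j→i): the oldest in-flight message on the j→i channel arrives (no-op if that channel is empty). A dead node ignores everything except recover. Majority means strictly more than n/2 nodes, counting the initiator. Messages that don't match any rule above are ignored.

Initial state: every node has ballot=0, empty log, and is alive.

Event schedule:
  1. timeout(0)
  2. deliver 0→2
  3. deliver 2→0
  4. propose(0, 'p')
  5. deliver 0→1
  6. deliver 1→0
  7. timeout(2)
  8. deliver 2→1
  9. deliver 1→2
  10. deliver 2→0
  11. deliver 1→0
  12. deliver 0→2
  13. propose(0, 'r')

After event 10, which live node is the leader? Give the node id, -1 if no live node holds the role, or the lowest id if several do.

after 1 — timeout(0): n0:cand/b3/[-]
after 2 — deliver 0→2: n2:foll/b3/[-]
after 3 — deliver 2→0: n0:lead/b3/[-]
after 4 — propose(0,'p'): ·
after 5 — deliver 0→1: n1:foll/b3/[-]
after 6 — deliver 1→0: ·
after 7 — timeout(2): n2:cand/b8/[-]
after 8 — deliver 2→1: n1:foll/b8/[-]
after 9 — deliver 1→2: n2:lead/b8/[-]
after 10 — deliver 2→0: n0:foll/b8/[-]

2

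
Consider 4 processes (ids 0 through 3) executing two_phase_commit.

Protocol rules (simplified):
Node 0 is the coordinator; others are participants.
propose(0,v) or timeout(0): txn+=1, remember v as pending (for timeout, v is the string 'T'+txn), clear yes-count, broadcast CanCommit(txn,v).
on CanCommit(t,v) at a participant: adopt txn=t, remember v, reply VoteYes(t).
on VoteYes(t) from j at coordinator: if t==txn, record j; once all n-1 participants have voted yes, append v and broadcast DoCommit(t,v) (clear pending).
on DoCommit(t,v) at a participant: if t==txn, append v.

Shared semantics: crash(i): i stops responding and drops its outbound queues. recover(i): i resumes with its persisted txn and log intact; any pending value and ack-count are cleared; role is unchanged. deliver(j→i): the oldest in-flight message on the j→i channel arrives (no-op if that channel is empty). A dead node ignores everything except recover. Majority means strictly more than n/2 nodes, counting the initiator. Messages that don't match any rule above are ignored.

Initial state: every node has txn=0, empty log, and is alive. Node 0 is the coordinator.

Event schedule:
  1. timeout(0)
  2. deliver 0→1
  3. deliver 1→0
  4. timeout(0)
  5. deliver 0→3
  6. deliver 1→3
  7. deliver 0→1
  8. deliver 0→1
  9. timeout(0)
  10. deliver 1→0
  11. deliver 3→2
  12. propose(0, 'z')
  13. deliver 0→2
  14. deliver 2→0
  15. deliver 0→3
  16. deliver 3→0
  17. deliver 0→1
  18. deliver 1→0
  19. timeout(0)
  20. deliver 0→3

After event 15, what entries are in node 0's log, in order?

empty

step 1 timeout(0): 0={coor,t=1,log=-}
step 2 deliver 0→1: 1={part,t=1,log=-}
step 3 deliver 1→0: —
step 4 timeout(0): 0={coor,t=2,log=-}
step 5 deliver 0→3: 3={part,t=1,log=-}
step 6 deliver 1→3: —
step 7 deliver 0→1: 1={part,t=2,log=-}
step 8 deliver 0→1: —
step 9 timeout(0): 0={coor,t=3,log=-}
step 10 deliver 1→0: —
step 11 deliver 3→2: —
step 12 propose(0,'z'): 0={coor,t=4,log=-}
step 13 deliver 0→2: 2={part,t=1,log=-}
step 14 deliver 2→0: —
step 15 deliver 0→3: 3={part,t=2,log=-}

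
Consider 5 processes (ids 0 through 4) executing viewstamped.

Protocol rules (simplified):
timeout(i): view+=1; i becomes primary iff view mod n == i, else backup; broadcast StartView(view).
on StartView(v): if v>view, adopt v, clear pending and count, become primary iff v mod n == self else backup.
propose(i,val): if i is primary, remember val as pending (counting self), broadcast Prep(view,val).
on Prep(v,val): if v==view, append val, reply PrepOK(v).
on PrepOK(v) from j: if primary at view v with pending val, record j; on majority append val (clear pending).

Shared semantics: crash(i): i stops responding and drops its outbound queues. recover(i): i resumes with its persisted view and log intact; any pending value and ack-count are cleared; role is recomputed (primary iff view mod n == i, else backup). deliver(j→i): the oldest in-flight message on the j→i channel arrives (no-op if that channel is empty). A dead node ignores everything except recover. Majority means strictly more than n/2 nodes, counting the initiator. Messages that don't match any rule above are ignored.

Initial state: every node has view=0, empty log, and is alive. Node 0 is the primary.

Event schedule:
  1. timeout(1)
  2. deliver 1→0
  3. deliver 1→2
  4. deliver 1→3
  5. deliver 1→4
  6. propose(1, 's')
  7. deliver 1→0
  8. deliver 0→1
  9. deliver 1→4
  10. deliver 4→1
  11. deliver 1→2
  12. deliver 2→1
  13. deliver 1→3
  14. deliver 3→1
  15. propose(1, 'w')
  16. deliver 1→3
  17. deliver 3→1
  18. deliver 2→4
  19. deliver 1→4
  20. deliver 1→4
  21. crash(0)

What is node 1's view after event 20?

step 1 timeout(1): 1={prim,v=1,log=-}
step 2 deliver 1→0: 0={back,v=1,log=-}
step 3 deliver 1→2: 2={back,v=1,log=-}
step 4 deliver 1→3: 3={back,v=1,log=-}
step 5 deliver 1→4: 4={back,v=1,log=-}
step 6 propose(1,'s'): —
step 7 deliver 1→0: 0={back,v=1,log=s}
step 8 deliver 0→1: —
step 9 deliver 1→4: 4={back,v=1,log=s}
step 10 deliver 4→1: 1={prim,v=1,log=s}
step 11 deliver 1→2: 2={back,v=1,log=s}
step 12 deliver 2→1: —
step 13 deliver 1→3: 3={back,v=1,log=s}
step 14 deliver 3→1: —
step 15 propose(1,'w'): —
step 16 deliver 1→3: 3={back,v=1,log=s,w}
step 17 deliver 3→1: —
step 18 deliver 2→4: —
step 19 deliver 1→4: 4={back,v=1,log=s,w}
step 20 deliver 1→4: —

1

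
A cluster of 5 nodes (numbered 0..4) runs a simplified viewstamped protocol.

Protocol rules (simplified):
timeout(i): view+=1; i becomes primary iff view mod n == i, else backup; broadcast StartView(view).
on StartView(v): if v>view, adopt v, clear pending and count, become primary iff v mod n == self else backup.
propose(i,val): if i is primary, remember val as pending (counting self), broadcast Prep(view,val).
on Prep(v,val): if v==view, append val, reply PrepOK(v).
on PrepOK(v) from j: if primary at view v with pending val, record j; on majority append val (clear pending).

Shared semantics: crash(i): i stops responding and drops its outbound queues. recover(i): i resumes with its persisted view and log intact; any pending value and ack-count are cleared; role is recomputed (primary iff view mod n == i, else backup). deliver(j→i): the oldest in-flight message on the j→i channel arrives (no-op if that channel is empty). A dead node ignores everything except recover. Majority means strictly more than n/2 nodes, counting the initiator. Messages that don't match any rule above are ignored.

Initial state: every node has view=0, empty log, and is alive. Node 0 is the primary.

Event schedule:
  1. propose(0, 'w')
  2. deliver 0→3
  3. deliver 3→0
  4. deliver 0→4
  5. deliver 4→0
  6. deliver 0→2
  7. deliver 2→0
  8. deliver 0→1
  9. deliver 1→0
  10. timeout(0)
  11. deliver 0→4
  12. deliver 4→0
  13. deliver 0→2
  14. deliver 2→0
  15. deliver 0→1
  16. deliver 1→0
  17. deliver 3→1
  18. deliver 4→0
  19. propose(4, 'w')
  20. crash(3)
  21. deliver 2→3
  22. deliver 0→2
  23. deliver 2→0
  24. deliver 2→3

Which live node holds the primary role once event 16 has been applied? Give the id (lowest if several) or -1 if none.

after 1 — propose(0,'w'): ·
after 2 — deliver 0→3: n3:back/v0/[w]
after 3 — deliver 3→0: ·
after 4 — deliver 0→4: n4:back/v0/[w]
after 5 — deliver 4→0: n0:prim/v0/[w]
after 6 — deliver 0→2: n2:back/v0/[w]
after 7 — deliver 2→0: ·
after 8 — deliver 0→1: n1:back/v0/[w]
after 9 — deliver 1→0: ·
after 10 — timeout(0): n0:back/v1/[w]
after 11 — deliver 0→4: n4:back/v1/[w]
after 12 — deliver 4→0: ·
after 13 — deliver 0→2: n2:back/v1/[w]
after 14 — deliver 2→0: ·
after 15 — deliver 0→1: n1:prim/v1/[w]
after 16 — deliver 1→0: ·

1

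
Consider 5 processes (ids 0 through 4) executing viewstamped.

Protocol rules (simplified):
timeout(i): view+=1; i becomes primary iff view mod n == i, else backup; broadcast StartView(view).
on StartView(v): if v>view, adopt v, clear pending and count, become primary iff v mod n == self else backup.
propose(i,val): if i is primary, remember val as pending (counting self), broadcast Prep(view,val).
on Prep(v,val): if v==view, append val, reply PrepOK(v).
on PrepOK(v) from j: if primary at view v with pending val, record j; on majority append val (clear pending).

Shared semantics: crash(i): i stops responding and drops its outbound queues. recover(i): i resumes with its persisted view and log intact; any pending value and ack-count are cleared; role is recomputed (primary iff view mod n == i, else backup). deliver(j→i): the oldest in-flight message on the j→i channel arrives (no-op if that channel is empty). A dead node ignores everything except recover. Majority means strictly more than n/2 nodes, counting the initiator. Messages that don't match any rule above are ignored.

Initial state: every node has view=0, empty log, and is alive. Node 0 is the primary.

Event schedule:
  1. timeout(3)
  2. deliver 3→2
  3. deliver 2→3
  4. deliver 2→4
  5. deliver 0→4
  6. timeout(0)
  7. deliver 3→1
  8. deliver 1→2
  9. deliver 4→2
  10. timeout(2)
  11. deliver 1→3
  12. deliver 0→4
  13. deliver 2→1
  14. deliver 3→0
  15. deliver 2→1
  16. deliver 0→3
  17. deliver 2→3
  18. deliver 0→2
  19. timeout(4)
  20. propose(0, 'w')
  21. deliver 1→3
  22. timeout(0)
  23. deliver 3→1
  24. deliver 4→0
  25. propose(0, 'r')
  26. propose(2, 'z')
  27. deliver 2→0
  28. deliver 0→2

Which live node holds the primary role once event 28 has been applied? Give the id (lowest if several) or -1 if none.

after 1 — timeout(3): n3:back/v1/[-]
after 2 — deliver 3→2: n2:back/v1/[-]
after 3 — deliver 2→3: ·
after 4 — deliver 2→4: ·
after 5 — deliver 0→4: ·
after 6 — timeout(0): n0:back/v1/[-]
after 7 — deliver 3→1: n1:prim/v1/[-]
after 8 — deliver 1→2: ·
after 9 — deliver 4→2: ·
after 10 — timeout(2): n2:prim/v2/[-]
after 11 — deliver 1→3: ·
after 12 — deliver 0→4: n4:back/v1/[-]
after 13 — deliver 2→1: n1:back/v2/[-]
after 14 — deliver 3→0: ·
after 15 — deliver 2→1: ·
after 16 — deliver 0→3: ·
after 17 — deliver 2→3: n3:back/v2/[-]
after 18 — deliver 0→2: ·
after 19 — timeout(4): n4:back/v2/[-]
after 20 — propose(0,'w'): ·
after 21 — deliver 1→3: ·
after 22 — timeout(0): n0:back/v2/[-]
after 23 — deliver 3→1: ·
after 24 — deliver 4→0: ·
after 25 — propose(0,'r'): ·
after 26 — propose(2,'z'): ·
after 27 — deliver 2→0: ·
after 28 — deliver 0→2: ·

2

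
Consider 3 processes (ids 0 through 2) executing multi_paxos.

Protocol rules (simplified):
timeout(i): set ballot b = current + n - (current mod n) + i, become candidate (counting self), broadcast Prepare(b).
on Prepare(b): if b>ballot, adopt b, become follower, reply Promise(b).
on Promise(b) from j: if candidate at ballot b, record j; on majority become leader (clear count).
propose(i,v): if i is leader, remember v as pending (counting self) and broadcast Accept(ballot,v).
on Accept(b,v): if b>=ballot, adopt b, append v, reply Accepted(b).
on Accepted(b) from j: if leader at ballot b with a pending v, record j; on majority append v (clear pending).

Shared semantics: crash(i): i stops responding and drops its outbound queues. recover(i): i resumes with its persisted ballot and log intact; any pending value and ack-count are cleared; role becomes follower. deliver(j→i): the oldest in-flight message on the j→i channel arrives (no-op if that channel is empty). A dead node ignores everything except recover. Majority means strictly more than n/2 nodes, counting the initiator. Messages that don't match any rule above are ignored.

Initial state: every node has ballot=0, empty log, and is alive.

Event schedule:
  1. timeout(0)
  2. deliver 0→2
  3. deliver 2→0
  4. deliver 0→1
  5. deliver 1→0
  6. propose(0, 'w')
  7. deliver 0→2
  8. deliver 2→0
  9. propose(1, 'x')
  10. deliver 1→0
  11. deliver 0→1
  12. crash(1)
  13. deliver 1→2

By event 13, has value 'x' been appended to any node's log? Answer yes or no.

no

[1] timeout(0) → N0(cand b3 [-])
[2] deliver 0→2 → N2(foll b3 [-])
[3] deliver 2→0 → N0(lead b3 [-])
[4] deliver 0→1 → N1(foll b3 [-])
[5] deliver 1→0 → ∅
[6] propose(0,'w') → ∅
[7] deliver 0→2 → N2(foll b3 [w])
[8] deliver 2→0 → N0(lead b3 [w])
[9] propose(1,'x') → ∅
[10] deliver 1→0 → ∅
[11] deliver 0→1 → N1(foll b3 [w])
[12] crash(1) → N1(✗foll b3 [w])
[13] deliver 1→2 → ∅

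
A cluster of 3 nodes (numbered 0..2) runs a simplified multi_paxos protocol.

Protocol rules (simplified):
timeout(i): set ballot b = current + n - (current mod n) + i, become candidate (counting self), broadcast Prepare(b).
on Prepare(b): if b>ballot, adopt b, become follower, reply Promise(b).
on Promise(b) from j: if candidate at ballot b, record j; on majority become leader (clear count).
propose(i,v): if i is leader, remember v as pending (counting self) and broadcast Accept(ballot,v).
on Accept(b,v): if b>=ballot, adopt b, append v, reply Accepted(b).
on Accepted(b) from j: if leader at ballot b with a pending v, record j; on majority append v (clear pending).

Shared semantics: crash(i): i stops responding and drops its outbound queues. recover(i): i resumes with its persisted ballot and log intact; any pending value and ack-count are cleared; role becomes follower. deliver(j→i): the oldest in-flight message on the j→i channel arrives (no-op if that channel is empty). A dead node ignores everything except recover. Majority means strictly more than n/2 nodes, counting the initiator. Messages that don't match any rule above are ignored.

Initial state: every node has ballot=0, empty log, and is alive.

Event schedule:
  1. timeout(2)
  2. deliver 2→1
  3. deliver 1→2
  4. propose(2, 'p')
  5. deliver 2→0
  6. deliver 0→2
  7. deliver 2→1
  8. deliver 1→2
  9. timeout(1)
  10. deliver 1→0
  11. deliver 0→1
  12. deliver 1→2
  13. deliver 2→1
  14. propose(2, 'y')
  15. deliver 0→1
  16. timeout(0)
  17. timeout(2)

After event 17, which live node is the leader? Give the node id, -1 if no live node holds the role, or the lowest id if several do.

1

1. timeout(2):  <2:cand b5 ->
2. deliver 2→1:  <1:foll b5 ->
3. deliver 1→2:  <2:lead b5 ->
4. propose(2,'p'):  nop
5. deliver 2→0:  <0:foll b5 ->
6. deliver 0→2:  nop
7. deliver 2→1:  <1:foll b5 p>
8. deliver 1→2:  <2:lead b5 p>
9. timeout(1):  <1:cand b7 p>
10. deliver 1→0:  <0:foll b7 ->
11. deliver 0→1:  <1:lead b7 p>
12. deliver 1→2:  <2:foll b7 p>
13. deliver 2→1:  nop
14. propose(2,'y'):  nop
15. deliver 0→1:  nop
16. timeout(0):  <0:cand b9 ->
17. timeout(2):  <2:cand b11 p>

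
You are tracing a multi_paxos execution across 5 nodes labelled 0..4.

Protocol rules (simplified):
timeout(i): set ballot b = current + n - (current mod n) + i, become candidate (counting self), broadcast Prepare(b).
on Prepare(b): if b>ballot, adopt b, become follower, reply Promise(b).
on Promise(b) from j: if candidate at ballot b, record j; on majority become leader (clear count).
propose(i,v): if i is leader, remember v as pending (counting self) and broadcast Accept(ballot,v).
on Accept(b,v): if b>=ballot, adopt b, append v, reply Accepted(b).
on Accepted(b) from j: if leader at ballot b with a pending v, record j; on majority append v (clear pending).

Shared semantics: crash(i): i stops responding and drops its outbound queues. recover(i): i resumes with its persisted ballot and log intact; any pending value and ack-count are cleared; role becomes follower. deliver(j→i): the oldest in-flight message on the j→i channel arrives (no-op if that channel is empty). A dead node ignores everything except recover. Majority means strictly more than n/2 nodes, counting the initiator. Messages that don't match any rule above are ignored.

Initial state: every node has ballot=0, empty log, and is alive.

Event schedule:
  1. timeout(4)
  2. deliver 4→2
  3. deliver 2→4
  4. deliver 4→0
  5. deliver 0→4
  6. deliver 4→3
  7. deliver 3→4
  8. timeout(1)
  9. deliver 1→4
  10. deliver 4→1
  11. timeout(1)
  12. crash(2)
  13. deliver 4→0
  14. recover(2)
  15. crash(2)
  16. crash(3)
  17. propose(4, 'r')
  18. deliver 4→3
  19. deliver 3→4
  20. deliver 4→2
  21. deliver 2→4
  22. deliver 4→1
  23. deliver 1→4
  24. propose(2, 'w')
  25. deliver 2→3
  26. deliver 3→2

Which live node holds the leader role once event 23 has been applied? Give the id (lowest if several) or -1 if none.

4

e1 timeout(4): 4[cand,b=9,-]
e2 deliver 4→2: 2[foll,b=9,-]
e3 deliver 2→4: ·
e4 deliver 4→0: 0[foll,b=9,-]
e5 deliver 0→4: 4[lead,b=9,-]
e6 deliver 4→3: 3[foll,b=9,-]
e7 deliver 3→4: ·
e8 timeout(1): 1[cand,b=6,-]
e9 deliver 1→4: ·
e10 deliver 4→1: 1[foll,b=9,-]
e11 timeout(1): 1[cand,b=11,-]
e12 crash(2): 2[✗foll,b=9,-]
e13 deliver 4→0: ·
e14 recover(2): 2[foll,b=9,-]
e15 crash(2): 2[✗foll,b=9,-]
e16 crash(3): 3[✗foll,b=9,-]
e17 propose(4,'r'): ·
e18 deliver 4→3: ·
e19 deliver 3→4: ·
e20 deliver 4→2: ·
e21 deliver 2→4: ·
e22 deliver 4→1: ·
e23 deliver 1→4: ·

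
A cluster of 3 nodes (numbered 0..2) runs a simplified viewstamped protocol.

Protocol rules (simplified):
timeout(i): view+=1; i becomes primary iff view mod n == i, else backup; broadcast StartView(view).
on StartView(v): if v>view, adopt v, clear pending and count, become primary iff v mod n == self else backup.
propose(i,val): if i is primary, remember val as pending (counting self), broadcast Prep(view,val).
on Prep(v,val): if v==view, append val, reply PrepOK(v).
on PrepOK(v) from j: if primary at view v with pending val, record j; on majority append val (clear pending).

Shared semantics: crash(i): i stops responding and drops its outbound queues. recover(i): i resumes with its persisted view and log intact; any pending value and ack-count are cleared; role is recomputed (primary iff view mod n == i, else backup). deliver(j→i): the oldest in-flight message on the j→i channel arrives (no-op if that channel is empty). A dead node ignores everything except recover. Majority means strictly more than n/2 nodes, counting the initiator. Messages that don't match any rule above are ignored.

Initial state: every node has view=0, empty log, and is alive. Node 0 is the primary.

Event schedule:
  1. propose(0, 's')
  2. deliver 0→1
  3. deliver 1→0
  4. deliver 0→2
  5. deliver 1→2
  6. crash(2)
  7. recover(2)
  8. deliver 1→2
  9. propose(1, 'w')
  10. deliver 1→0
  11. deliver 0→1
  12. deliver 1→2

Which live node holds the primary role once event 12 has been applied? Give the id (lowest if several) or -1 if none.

step 1 propose(0,'s'): —
step 2 deliver 0→1: 1={back,v=0,log=s}
step 3 deliver 1→0: 0={prim,v=0,log=s}
step 4 deliver 0→2: 2={back,v=0,log=s}
step 5 deliver 1→2: —
step 6 crash(2): 2={✗back,v=0,log=s}
step 7 recover(2): 2={back,v=0,log=s}
step 8 deliver 1→2: —
step 9 propose(1,'w'): —
step 10 deliver 1→0: —
step 11 deliver 0→1: —
step 12 deliver 1→2: —

0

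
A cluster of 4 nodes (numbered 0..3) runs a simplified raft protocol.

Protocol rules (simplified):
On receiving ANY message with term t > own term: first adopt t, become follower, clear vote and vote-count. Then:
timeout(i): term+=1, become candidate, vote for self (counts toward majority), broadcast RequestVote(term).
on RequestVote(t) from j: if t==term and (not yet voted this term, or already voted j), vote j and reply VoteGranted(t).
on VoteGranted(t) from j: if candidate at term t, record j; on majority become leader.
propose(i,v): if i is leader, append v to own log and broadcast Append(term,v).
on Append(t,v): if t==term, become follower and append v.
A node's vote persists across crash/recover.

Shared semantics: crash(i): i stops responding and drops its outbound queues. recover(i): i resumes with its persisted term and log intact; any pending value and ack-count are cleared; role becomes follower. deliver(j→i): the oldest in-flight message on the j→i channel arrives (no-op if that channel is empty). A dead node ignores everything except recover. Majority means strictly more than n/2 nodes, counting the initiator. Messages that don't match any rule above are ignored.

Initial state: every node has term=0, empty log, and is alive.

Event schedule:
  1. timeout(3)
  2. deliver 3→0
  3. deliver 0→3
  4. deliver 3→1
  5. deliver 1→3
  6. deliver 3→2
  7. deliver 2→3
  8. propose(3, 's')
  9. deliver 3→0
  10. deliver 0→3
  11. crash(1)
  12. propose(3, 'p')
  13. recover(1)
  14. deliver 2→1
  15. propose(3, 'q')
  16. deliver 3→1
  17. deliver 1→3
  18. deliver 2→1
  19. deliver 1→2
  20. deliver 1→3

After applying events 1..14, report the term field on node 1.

1

1. timeout(3):  <3:cand t1 ->
2. deliver 3→0:  <0:foll t1 ->
3. deliver 0→3:  nop
4. deliver 3→1:  <1:foll t1 ->
5. deliver 1→3:  <3:lead t1 ->
6. deliver 3→2:  <2:foll t1 ->
7. deliver 2→3:  nop
8. propose(3,'s'):  <3:lead t1 s>
9. deliver 3→0:  <0:foll t1 s>
10. deliver 0→3:  nop
11. crash(1):  <1:✗foll t1 ->
12. propose(3,'p'):  <3:lead t1 s,p>
13. recover(1):  <1:foll t1 ->
14. deliver 2→1:  nop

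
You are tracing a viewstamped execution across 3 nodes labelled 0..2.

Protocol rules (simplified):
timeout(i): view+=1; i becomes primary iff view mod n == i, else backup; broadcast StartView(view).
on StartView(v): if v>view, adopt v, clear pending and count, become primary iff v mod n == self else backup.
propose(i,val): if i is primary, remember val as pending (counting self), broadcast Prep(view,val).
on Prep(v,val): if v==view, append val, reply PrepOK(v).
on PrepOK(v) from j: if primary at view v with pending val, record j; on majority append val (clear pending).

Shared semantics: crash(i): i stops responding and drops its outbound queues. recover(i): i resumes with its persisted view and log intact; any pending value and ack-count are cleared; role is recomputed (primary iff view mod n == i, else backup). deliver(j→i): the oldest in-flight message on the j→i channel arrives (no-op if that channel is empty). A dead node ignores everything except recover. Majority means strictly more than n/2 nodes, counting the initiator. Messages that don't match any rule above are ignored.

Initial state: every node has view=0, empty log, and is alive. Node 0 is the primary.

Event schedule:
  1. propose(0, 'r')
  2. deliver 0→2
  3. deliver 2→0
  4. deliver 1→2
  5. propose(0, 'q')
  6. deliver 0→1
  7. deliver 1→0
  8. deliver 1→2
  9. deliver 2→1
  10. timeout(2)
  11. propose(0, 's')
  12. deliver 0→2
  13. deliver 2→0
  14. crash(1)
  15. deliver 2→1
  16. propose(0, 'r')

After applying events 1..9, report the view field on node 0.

0

step 1 propose(0,'r'): —
step 2 deliver 0→2: 2={back,v=0,log=r}
step 3 deliver 2→0: 0={prim,v=0,log=r}
step 4 deliver 1→2: —
step 5 propose(0,'q'): —
step 6 deliver 0→1: 1={back,v=0,log=r}
step 7 deliver 1→0: 0={prim,v=0,log=r,q}
step 8 deliver 1→2: —
step 9 deliver 2→1: —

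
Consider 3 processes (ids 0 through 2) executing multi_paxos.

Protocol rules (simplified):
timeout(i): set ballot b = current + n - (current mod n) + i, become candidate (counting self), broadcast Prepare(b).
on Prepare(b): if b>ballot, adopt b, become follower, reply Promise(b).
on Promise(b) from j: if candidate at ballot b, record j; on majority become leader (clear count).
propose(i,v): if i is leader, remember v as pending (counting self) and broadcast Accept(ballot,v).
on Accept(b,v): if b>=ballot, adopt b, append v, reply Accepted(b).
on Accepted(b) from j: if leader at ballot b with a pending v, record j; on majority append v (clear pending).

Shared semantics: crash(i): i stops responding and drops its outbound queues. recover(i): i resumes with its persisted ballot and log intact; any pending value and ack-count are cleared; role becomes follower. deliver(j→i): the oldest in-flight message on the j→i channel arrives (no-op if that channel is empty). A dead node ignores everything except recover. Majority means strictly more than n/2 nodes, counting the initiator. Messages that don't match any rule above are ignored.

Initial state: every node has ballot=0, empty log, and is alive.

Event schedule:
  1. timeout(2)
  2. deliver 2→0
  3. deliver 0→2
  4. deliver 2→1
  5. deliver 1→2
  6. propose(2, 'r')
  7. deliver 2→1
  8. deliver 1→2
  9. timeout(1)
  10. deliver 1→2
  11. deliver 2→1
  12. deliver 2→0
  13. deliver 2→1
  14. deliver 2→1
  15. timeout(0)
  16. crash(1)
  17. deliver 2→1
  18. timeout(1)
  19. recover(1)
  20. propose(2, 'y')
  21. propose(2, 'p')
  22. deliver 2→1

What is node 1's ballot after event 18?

e1 timeout(2): 2[cand,b=5,-]
e2 deliver 2→0: 0[foll,b=5,-]
e3 deliver 0→2: 2[lead,b=5,-]
e4 deliver 2→1: 1[foll,b=5,-]
e5 deliver 1→2: ·
e6 propose(2,'r'): ·
e7 deliver 2→1: 1[foll,b=5,r]
e8 deliver 1→2: 2[lead,b=5,r]
e9 timeout(1): 1[cand,b=7,r]
e10 deliver 1→2: 2[foll,b=7,r]
e11 deliver 2→1: 1[lead,b=7,r]
e12 deliver 2→0: 0[foll,b=5,r]
e13 deliver 2→1: ·
e14 deliver 2→1: ·
e15 timeout(0): 0[cand,b=6,r]
e16 crash(1): 1[✗lead,b=7,r]
e17 deliver 2→1: ·
e18 timeout(1): ·

7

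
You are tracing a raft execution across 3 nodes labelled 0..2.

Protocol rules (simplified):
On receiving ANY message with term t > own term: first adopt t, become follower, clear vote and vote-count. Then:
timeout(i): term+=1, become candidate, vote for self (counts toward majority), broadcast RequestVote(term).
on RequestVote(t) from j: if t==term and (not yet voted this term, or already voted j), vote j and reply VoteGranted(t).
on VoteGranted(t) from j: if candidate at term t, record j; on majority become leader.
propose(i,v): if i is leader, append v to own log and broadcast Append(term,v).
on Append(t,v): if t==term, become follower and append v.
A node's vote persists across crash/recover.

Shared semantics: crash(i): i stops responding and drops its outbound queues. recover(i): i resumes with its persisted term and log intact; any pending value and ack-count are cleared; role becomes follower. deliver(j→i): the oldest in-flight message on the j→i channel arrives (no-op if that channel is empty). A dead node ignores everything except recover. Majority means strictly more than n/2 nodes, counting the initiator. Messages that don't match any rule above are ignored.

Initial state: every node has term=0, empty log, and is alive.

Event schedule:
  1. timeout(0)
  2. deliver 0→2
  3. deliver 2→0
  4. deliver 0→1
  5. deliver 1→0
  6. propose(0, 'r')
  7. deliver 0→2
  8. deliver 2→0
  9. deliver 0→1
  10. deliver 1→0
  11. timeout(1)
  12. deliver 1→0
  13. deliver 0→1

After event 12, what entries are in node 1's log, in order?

r

after 1 — timeout(0): n0:cand/t1/[-]
after 2 — deliver 0→2: n2:foll/t1/[-]
after 3 — deliver 2→0: n0:lead/t1/[-]
after 4 — deliver 0→1: n1:foll/t1/[-]
after 5 — deliver 1→0: ·
after 6 — propose(0,'r'): n0:lead/t1/[r]
after 7 — deliver 0→2: n2:foll/t1/[r]
after 8 — deliver 2→0: ·
after 9 — deliver 0→1: n1:foll/t1/[r]
after 10 — deliver 1→0: ·
after 11 — timeout(1): n1:cand/t2/[r]
after 12 — deliver 1→0: n0:foll/t2/[r]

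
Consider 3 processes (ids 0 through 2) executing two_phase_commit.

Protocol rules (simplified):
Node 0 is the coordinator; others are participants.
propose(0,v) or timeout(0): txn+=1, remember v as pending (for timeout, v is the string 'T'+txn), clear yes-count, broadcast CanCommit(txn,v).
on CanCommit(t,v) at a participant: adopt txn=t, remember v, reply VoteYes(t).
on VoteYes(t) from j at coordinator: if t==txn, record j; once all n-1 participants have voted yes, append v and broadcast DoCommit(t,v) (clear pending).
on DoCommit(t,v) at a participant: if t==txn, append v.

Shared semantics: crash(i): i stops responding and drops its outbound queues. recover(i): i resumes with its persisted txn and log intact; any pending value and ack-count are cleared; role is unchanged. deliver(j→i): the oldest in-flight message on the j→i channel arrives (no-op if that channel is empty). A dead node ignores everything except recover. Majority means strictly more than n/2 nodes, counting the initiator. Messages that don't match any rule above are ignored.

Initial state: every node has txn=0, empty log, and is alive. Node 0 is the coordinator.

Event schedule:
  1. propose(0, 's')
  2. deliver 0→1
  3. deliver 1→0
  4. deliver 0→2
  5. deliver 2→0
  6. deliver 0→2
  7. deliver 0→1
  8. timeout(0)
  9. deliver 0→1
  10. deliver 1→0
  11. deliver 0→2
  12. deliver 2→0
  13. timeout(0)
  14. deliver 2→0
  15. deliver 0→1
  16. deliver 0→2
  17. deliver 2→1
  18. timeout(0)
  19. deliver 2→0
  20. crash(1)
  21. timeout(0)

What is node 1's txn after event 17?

after 1 — propose(0,'s'): n0:coor/t1/[-]
after 2 — deliver 0→1: n1:part/t1/[-]
after 3 — deliver 1→0: ·
after 4 — deliver 0→2: n2:part/t1/[-]
after 5 — deliver 2→0: n0:coor/t1/[s]
after 6 — deliver 0→2: n2:part/t1/[s]
after 7 — deliver 0→1: n1:part/t1/[s]
after 8 — timeout(0): n0:coor/t2/[s]
after 9 — deliver 0→1: n1:part/t2/[s]
after 10 — deliver 1→0: ·
after 11 — deliver 0→2: n2:part/t2/[s]
after 12 — deliver 2→0: n0:coor/t2/[s,T2]
after 13 — timeout(0): n0:coor/t3/[s,T2]
after 14 — deliver 2→0: ·
after 15 — deliver 0→1: n1:part/t2/[s,T2]
after 16 — deliver 0→2: n2:part/t2/[s,T2]
after 17 — deliver 2→1: ·

2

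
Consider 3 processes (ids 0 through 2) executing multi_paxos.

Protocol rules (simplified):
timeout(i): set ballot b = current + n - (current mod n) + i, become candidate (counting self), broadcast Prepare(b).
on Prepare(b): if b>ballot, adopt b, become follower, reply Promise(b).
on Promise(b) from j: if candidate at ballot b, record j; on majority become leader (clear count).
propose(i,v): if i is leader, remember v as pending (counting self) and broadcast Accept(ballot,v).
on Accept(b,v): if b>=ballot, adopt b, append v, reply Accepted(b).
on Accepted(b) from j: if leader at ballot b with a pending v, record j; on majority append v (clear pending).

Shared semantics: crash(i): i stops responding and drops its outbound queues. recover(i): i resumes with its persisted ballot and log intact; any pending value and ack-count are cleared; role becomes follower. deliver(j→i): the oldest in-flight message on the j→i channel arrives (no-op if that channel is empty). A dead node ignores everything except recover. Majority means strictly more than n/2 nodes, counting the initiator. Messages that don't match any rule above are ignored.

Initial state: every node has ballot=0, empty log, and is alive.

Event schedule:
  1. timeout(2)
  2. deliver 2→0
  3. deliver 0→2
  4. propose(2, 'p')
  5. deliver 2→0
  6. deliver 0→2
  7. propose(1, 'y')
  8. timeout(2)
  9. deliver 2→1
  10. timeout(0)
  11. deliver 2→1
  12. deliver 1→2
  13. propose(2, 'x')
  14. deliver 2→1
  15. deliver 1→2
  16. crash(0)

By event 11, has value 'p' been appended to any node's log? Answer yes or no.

yes

after 1 — timeout(2): n2:cand/b5/[-]
after 2 — deliver 2→0: n0:foll/b5/[-]
after 3 — deliver 0→2: n2:lead/b5/[-]
after 4 — propose(2,'p'): ·
after 5 — deliver 2→0: n0:foll/b5/[p]
after 6 — deliver 0→2: n2:lead/b5/[p]
after 7 — propose(1,'y'): ·
after 8 — timeout(2): n2:cand/b8/[p]
after 9 — deliver 2→1: n1:foll/b5/[-]
after 10 — timeout(0): n0:cand/b6/[p]
after 11 — deliver 2→1: n1:foll/b5/[p]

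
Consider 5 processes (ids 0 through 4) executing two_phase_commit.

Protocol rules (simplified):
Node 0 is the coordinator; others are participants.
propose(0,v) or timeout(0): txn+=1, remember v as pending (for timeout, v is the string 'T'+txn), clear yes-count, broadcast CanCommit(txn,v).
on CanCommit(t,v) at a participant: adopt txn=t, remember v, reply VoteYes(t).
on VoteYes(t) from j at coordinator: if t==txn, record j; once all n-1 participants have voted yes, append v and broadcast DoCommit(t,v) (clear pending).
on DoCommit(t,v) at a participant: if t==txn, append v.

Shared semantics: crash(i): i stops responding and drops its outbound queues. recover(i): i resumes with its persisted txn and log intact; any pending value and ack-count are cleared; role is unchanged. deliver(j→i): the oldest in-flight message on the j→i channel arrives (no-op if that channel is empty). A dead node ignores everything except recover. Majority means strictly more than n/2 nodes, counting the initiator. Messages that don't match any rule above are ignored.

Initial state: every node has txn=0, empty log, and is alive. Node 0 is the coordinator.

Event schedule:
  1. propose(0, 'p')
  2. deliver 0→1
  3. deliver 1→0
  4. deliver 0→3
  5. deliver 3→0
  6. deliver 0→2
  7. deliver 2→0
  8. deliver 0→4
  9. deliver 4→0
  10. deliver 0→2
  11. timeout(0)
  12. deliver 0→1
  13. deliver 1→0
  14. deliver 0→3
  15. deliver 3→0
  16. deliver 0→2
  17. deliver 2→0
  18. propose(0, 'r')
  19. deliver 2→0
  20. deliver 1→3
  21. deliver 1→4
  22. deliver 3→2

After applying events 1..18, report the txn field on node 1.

e1 propose(0,'p'): 0[coor,t=1,-]
e2 deliver 0→1: 1[part,t=1,-]
e3 deliver 1→0: ·
e4 deliver 0→3: 3[part,t=1,-]
e5 deliver 3→0: ·
e6 deliver 0→2: 2[part,t=1,-]
e7 deliver 2→0: ·
e8 deliver 0→4: 4[part,t=1,-]
e9 deliver 4→0: 0[coor,t=1,p]
e10 deliver 0→2: 2[part,t=1,p]
e11 timeout(0): 0[coor,t=2,p]
e12 deliver 0→1: 1[part,t=1,p]
e13 deliver 1→0: ·
e14 deliver 0→3: 3[part,t=1,p]
e15 deliver 3→0: ·
e16 deliver 0→2: 2[part,t=2,p]
e17 deliver 2→0: ·
e18 propose(0,'r'): 0[coor,t=3,p]

1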